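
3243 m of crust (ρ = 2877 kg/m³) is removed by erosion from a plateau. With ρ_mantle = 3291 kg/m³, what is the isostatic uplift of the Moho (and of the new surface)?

2840 m

Unloading: uplift u = e ρ_c/ρ_m = 3243 m × 2877/3291 = 2840 m.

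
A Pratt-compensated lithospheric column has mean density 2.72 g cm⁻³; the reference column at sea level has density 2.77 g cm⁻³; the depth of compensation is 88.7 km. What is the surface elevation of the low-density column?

ρ_ref D = ρ (D + h) → h = D (ρ_ref − ρ)/ρ.
h = 88.7 km × (2.77 − 2.72)/2.72 = 1.63 km.

1.63 km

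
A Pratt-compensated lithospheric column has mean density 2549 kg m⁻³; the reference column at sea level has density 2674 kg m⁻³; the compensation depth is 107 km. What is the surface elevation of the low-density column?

5.25 km

ρ_ref D = ρ (D + h) → h = D (ρ_ref − ρ)/ρ.
h = 107 km × (2674 − 2549)/2549 = 5.25 km.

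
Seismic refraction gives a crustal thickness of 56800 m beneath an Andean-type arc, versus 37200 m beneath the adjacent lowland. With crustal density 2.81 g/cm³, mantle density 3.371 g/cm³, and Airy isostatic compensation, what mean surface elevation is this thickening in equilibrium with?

Excess crust Δ = 56800 m − 37200 m = 19600 m, split between elevation h and root r with h + r = Δ.
Airy balance ρ_c h = (ρ_m − ρ_c) r gives r = h ρ_c/(ρ_m − ρ_c), so h (1 + ρ_c/(ρ_m − ρ_c)) = Δ, i.e. h = Δ (ρ_m − ρ_c)/ρ_m.
h = 19600 m × 0.561/3.371 = 3260 m.

3260 m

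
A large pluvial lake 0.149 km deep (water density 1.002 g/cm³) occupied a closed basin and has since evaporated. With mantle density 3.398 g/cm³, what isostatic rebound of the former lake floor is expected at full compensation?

u = d ρ_w/ρ_m = 0.149 km × 1.002/3.398 = 0.0439 km.

0.0439 km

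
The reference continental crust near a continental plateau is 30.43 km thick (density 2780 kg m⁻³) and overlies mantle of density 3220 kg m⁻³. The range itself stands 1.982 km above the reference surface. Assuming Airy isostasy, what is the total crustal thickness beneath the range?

Root depth r = h ρ_c / (ρ_m − ρ_c) = 1.982 km × 2780 / 440 = 12.52 km.
Total thickness = T + h + r = 30.43 km + 1.982 km + 12.52 km = 44.9 km.

44.9 km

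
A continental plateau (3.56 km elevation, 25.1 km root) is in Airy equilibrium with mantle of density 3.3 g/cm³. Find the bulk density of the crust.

2.89 g/cm³

ρ_c h = (ρ_m − ρ_c) r → ρ_c (h + r) = ρ_m r → ρ_c = ρ_m r / (h + r).
ρ_c = 3.3 × 25.1 km / (3.56 km + 25.1 km) = 2.89 g/cm³.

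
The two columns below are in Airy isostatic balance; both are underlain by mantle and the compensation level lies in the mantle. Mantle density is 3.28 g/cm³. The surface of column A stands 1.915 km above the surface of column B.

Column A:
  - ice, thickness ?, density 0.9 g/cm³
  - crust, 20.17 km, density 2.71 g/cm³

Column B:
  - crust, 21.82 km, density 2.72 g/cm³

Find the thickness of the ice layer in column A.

2.94 km

Take the compensation level at the base of the deeper column (depth z_c below the surface of column A) and equate Σ ρ_i t_i down to z_c; mantle fills any gap and the z_c terms cancel.
Column A: x×0.9 + 20.17×2.71 + (z_c − 20.17 − x)×3.28
Column B: 1.915×0 + 21.82×2.72 + (z_c − 1.915 − 21.82)×3.28
The z_c×3.28 term appears on both sides and cancels. Collect the known terms of each column as K = Σ(ρt)_known − 3.28 × (depth of known layers): K_A = 54.6607 − 3.28×20.17 = −11.4969; K_B = 59.3504 − 3.28×(1.915 + 21.82) = −18.5004.
Balance: K_A − x×(3.28 − 0.9) = K_B, so x = (K_A − K_B)/(3.28 − 0.9) = 7.0035/2.38 = 2.94 km.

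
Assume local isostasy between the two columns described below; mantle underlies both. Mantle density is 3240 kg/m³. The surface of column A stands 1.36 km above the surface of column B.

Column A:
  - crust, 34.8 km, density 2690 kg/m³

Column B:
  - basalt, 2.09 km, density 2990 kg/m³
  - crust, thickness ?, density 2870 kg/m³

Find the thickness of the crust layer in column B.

Take the compensation level at the base of the deeper column (depth z_c below the surface of column A) and equate Σ ρ_i t_i down to z_c; mantle fills any gap and the z_c terms cancel.
Column A: 34.8×2690 + (z_c − 34.8)×3240
Column B: 1.36×0 + 2.09×2990 + x×2870 + (z_c − 1.36 − 2.09 − x)×3240
The z_c×3240 term appears on both sides and cancels. Collect the known terms of each column as K = Σ(ρt)_known − 3240 × (depth of known layers): K_A = 93612 − 3240×34.8 = −19140; K_B = 6249.1 − 3240×(1.36 + 2.09) = −4928.9.
Balance: K_A = K_B − x×(3240 − 2870), so x = (K_B − K_A)/(3240 − 2870) = 14211.1/370 = 38.4 km.

38.4 km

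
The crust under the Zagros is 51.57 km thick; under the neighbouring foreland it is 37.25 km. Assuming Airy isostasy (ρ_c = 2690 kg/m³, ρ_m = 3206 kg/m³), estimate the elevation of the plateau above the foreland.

Excess crust Δ = 51.57 km − 37.25 km = 14.32 km, split between elevation h and root r with h + r = Δ.
Airy balance ρ_c h = (ρ_m − ρ_c) r gives r = h ρ_c/(ρ_m − ρ_c), so h (1 + ρ_c/(ρ_m − ρ_c)) = Δ, i.e. h = Δ (ρ_m − ρ_c)/ρ_m.
h = 14.32 km × 516/3206 = 2.3 km.

2.3 km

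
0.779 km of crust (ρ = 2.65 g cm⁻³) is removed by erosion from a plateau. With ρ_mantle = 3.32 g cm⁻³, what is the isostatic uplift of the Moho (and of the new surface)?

Unloading: uplift u = e ρ_c/ρ_m = 0.779 km × 2.65/3.32 = 0.622 km.

0.622 km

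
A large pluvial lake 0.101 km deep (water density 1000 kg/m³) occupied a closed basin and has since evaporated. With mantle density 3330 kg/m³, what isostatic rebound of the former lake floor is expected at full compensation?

u = d ρ_w/ρ_m = 0.101 km × 1000/3330 = 0.0303 km.

0.0303 km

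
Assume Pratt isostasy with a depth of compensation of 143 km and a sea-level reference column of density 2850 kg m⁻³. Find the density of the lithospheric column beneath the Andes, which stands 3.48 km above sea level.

2780 kg m⁻³

Pratt balance: ρ_ref D = ρ (D + h).
ρ = ρ_ref D/(D + h) = 2850 × 143 km/(143 km + 3.48 km) = 2780 kg m⁻³.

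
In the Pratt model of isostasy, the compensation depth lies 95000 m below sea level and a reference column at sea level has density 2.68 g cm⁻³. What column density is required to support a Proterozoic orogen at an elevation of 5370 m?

2.54 g cm⁻³

Pratt balance: ρ_ref D = ρ (D + h).
ρ = ρ_ref D/(D + h) = 2.68 × 95000 m/(95000 m + 5370 m) = 2.54 g cm⁻³.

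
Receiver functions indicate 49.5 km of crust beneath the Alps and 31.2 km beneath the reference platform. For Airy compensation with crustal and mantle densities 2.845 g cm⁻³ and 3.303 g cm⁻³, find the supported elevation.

Excess crust Δ = 49.5 km − 31.2 km = 18.3 km, split between elevation h and root r with h + r = Δ.
Airy balance ρ_c h = (ρ_m − ρ_c) r gives r = h ρ_c/(ρ_m − ρ_c), so h (1 + ρ_c/(ρ_m − ρ_c)) = Δ, i.e. h = Δ (ρ_m − ρ_c)/ρ_m.
h = 18.3 km × 0.458/3.303 = 2.54 km.

2.54 km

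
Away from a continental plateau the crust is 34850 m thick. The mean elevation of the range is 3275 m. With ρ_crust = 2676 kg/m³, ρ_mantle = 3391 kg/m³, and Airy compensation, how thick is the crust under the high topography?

Root depth r = h ρ_c / (ρ_m − ρ_c) = 3275 m × 2676 / 715 = 12260 m.
Total thickness = T + h + r = 34850 m + 3275 m + 12260 m = 50400 m.

50400 m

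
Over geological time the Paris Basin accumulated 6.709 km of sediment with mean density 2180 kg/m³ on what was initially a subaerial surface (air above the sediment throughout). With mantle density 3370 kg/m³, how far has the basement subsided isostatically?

4.34 km

Subaerial load: s = t ρ_sed / ρ_m = 6.709 km × 2180/3370 = 4.34 km.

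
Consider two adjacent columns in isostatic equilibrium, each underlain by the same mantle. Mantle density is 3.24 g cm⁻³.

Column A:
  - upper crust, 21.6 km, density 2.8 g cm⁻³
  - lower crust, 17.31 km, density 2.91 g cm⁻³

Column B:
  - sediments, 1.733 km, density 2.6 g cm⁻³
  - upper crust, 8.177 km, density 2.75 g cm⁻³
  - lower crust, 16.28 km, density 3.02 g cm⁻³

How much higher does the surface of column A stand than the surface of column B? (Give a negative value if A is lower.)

2.01 km

For any compensation level in the mantle, the mantle terms cancel and isostasy reduces to e = (Σt_A − Σt_B) − (Σ(ρt)_A − Σ(ρt)_B) / ρ_m.
Σt_A = 38.91 km; Σt_B = 26.19 km; Σ(ρt)_A = 110.8521; Σ(ρt)_B = 76.15815 (in km·g cm⁻³).
e = (38.91 − 26.19) − (110.8521 − 76.15815) / 3.24 = 2.01 km.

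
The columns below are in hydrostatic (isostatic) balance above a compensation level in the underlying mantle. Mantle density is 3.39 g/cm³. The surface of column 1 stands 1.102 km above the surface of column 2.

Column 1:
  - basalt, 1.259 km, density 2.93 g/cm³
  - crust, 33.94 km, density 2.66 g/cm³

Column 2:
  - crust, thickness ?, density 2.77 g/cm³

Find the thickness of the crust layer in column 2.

Take the compensation level at the base of the deeper column (depth z_c below the surface of column 1) and equate Σ ρ_i t_i down to z_c; mantle fills any gap and the z_c terms cancel.
Column 1: 1.259×2.93 + 33.94×2.66 + (z_c − 35.199)×3.39
Column 2: 1.102×0 + x×2.77 + (z_c − 1.102 − 0 − x)×3.39
The z_c×3.39 term appears on both sides and cancels. Collect the known terms of each column as K = Σ(ρt)_known − 3.39 × (depth of known layers): K_1 = 93.96927 − 3.39×35.199 = −25.35534; K_2 = 0 − 3.39×(1.102 + 0) = −3.73578.
Balance: K_1 = K_2 − x×(3.39 − 2.77), so x = (K_2 − K_1)/(3.39 − 2.77) = 21.6196/0.62 = 34.9 km.

34.9 km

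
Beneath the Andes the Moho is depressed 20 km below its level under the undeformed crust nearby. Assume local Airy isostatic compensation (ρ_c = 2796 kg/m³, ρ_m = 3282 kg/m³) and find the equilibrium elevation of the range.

3.48 km

By Archimedes' principle applied to the lithosphere: ρ_c h = (ρ_m − ρ_c) r.
h = r (ρ_m − ρ_c) / ρ_c = 20 km × (3282 − 2796) / 2796 = 3.48 km.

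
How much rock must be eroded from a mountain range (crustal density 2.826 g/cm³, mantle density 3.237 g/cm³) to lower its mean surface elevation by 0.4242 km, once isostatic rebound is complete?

Net drop Δ = e − u = e − e ρ_c/ρ_m = e (ρ_m − ρ_c)/ρ_m.
e = Δ ρ_m/(ρ_m − ρ_c) = 0.4242 km × 3.237/0.411 = 3.34 km.

3.34 km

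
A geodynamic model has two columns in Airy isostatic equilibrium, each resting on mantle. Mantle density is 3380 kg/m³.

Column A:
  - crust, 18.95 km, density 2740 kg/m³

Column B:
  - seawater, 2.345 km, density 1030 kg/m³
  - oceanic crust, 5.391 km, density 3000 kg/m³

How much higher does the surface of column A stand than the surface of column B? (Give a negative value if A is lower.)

For any compensation level in the mantle, the mantle terms cancel and isostasy reduces to e = (Σt_A − Σt_B) − (Σ(ρt)_A − Σ(ρt)_B) / ρ_m.
Σt_A = 18.95 km; Σt_B = 7.736 km; Σ(ρt)_A = 51923; Σ(ρt)_B = 18588.35 (in km·kg/m³).
e = (18.95 − 7.736) − (51923 − 18588.35) / 3380 = 1.35 km.

1.35 km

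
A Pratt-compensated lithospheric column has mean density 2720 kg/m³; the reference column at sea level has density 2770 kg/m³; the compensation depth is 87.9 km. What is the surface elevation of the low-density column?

ρ_ref D = ρ (D + h) → h = D (ρ_ref − ρ)/ρ.
h = 87.9 km × (2770 − 2720)/2720 = 1.62 km.

1.62 km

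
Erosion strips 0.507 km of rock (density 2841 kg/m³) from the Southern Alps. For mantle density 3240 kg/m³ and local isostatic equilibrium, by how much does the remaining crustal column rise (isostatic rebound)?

Unloading: uplift u = e ρ_c/ρ_m = 0.507 km × 2841/3240 = 0.445 km.

0.445 km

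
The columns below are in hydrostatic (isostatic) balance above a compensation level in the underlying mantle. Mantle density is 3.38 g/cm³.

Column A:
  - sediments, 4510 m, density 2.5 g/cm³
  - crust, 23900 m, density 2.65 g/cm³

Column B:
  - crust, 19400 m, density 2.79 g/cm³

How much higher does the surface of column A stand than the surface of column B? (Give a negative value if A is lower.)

2950 m

For any compensation level in the mantle, the mantle terms cancel and isostasy reduces to e = (Σt_A − Σt_B) − (Σ(ρt)_A − Σ(ρt)_B) / ρ_m.
Σt_A = 28410 m; Σt_B = 19400 m; Σ(ρt)_A = 74610; Σ(ρt)_B = 54126 (in m·g/cm³).
e = (28410 − 19400) − (74610 − 54126) / 3.38 = 2950 m.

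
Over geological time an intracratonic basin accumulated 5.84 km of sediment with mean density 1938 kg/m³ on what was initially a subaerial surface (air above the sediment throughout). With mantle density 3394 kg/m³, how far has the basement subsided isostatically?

Subaerial load: s = t ρ_sed / ρ_m = 5.84 km × 1938/3394 = 3.33 km.

3.33 km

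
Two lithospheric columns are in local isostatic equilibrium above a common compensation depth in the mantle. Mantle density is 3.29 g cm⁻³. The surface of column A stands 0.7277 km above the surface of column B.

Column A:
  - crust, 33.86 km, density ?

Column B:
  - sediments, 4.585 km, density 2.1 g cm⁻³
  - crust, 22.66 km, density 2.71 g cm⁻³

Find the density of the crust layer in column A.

Take the compensation level at the base of the deeper column (depth z_c below the surface of column A) and equate Σ ρ_i t_i down to z_c; mantle fills any gap and the z_c terms cancel.
Column A: 33.86×ρ + (z_c − 33.86)×3.29
Column B: 0.7277×0 + 4.585×2.1 + 22.66×2.71 + (z_c − 0.7277 − 27.245)×3.29
The z_c×3.29 term appears on both sides and cancels. Collect the known terms of each column as K = Σ(ρt)_known − 3.29 × (depth of known layers): K_A = 0 − 3.29×33.86 = −111.3994; K_B = 71.0371 − 3.29×(0.7277 + 27.245) = −20.993083.
Balance: K_A + 33.86×ρ = K_B, so ρ = (K_B − K_A)/33.86 = 90.4063/33.86 = 2.67 g cm⁻³.

2.67 g cm⁻³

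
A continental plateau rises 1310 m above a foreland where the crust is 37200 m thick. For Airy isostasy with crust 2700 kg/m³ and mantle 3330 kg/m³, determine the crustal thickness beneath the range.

44100 m

Root depth r = h ρ_c / (ρ_m − ρ_c) = 1310 m × 2700 / 630 = 5614 m.
Total thickness = T + h + r = 37200 m + 1310 m + 5614 m = 44100 m.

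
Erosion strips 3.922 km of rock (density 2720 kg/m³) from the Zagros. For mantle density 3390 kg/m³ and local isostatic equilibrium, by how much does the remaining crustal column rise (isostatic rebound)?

3.15 km

Unloading: uplift u = e ρ_c/ρ_m = 3.922 km × 2720/3390 = 3.15 km.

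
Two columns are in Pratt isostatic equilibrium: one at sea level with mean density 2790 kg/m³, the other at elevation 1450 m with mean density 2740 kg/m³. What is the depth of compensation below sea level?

79500 m

ρ_ref D = ρ (D + h) → D (ρ_ref − ρ) = ρ h.
D = ρ h/(ρ_ref − ρ) = 2740 × 1450 m/(2790 − 2740) = 79500 m.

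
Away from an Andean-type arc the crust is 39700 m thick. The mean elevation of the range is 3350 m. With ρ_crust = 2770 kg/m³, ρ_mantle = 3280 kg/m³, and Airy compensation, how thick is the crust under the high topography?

Root depth r = h ρ_c / (ρ_m − ρ_c) = 3350 m × 2770 / 510 = 18200 m.
Total thickness = T + h + r = 39700 m + 3350 m + 18200 m = 61200 m.

61200 m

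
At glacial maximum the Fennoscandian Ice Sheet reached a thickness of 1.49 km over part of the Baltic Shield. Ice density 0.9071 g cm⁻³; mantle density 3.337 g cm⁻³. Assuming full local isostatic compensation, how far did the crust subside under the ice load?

In Airy isostatic equilibrium: the ice load ρ_ice t is balanced by mantle displaced below, ρ_m s.
s = t ρ_ice / ρ_m = 1.49 km × 0.9071/3.337 = 0.405 km.

0.405 km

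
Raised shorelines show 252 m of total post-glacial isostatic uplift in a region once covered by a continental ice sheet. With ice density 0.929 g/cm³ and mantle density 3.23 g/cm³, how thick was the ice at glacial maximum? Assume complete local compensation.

876 m

u = t ρ_ice/ρ_m → t = u ρ_m/ρ_ice = 252 m × 3.23/0.929 = 876 m.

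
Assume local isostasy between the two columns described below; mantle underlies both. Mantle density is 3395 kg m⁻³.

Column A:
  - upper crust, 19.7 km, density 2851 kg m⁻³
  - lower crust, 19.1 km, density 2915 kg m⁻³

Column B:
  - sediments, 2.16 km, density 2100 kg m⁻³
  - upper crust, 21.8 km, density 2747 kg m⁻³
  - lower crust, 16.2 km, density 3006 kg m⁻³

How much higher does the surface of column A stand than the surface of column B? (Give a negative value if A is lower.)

For any compensation level in the mantle, the mantle terms cancel and isostasy reduces to e = (Σt_A − Σt_B) − (Σ(ρt)_A − Σ(ρt)_B) / ρ_m.
Σt_A = 38.8 km; Σt_B = 40.16 km; Σ(ρt)_A = 111841.2; Σ(ρt)_B = 113117.8 (in km·kg m⁻³).
e = (38.8 − 40.16) − (111841.2 − 113117.8) / 3395 = −0.984 km.

−0.984 km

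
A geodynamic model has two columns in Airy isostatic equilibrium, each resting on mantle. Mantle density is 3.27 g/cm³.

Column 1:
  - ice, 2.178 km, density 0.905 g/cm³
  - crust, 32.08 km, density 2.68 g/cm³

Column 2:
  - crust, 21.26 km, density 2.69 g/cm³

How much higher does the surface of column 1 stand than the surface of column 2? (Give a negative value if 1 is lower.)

3.59 km

For any compensation level in the mantle, the mantle terms cancel and isostasy reduces to e = (Σt_1 − Σt_2) − (Σ(ρt)_1 − Σ(ρt)_2) / ρ_m.
Σt_1 = 34.258 km; Σt_2 = 21.26 km; Σ(ρt)_1 = 87.94549; Σ(ρt)_2 = 57.1894 (in km·g/cm³).
e = (34.258 − 21.26) − (87.94549 − 57.1894) / 3.27 = 3.59 km.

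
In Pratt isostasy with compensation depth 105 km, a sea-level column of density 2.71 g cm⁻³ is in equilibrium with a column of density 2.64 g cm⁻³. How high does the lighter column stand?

2.78 km

ρ_ref D = ρ (D + h) → h = D (ρ_ref − ρ)/ρ.
h = 105 km × (2.71 − 2.64)/2.64 = 2.78 km.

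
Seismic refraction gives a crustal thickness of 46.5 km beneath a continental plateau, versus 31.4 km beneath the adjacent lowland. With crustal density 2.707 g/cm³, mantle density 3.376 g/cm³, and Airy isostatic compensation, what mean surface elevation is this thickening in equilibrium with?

Excess crust Δ = 46.5 km − 31.4 km = 15.1 km, split between elevation h and root r with h + r = Δ.
Airy balance ρ_c h = (ρ_m − ρ_c) r gives r = h ρ_c/(ρ_m − ρ_c), so h (1 + ρ_c/(ρ_m − ρ_c)) = Δ, i.e. h = Δ (ρ_m − ρ_c)/ρ_m.
h = 15.1 km × 0.669/3.376 = 2.99 km.

2.99 km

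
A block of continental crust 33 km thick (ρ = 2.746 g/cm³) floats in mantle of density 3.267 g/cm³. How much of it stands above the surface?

Floating equilibrium: submerged depth d = t ρ_obj/ρ_fluid = 33 km × 2.746/3.267 = 27.74 km.
Freeboard = t − d = 33 km − 27.74 km = 5.26 km.

5.26 km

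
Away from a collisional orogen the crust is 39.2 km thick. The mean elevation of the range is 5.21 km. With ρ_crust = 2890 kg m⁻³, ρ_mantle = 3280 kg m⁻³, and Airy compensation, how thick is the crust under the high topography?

83 km

Root depth r = h ρ_c / (ρ_m − ρ_c) = 5.21 km × 2890 / 390 = 38.61 km.
Total thickness = T + h + r = 39.2 km + 5.21 km + 38.61 km = 83 km.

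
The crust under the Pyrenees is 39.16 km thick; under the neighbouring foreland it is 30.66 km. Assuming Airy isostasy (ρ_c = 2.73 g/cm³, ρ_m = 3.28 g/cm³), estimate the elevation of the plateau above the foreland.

Excess crust Δ = 39.16 km − 30.66 km = 8.5 km, split between elevation h and root r with h + r = Δ.
Airy balance ρ_c h = (ρ_m − ρ_c) r gives r = h ρ_c/(ρ_m − ρ_c), so h (1 + ρ_c/(ρ_m − ρ_c)) = Δ, i.e. h = Δ (ρ_m − ρ_c)/ρ_m.
h = 8.5 km × 0.55/3.28 = 1.43 km.

1.43 km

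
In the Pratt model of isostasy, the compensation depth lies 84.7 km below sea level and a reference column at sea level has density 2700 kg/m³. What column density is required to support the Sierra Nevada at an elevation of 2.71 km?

Pratt balance: ρ_ref D = ρ (D + h).
ρ = ρ_ref D/(D + h) = 2700 × 84.7 km/(84.7 km + 2.71 km) = 2620 kg/m³.

2620 kg/m³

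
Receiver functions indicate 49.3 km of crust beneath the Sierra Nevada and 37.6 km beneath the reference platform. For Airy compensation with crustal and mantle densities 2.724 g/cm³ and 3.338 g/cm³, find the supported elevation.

Excess crust Δ = 49.3 km − 37.6 km = 11.7 km, split between elevation h and root r with h + r = Δ.
Airy balance ρ_c h = (ρ_m − ρ_c) r gives r = h ρ_c/(ρ_m − ρ_c), so h (1 + ρ_c/(ρ_m − ρ_c)) = Δ, i.e. h = Δ (ρ_m − ρ_c)/ρ_m.
h = 11.7 km × 0.614/3.338 = 2.15 km.

2.15 km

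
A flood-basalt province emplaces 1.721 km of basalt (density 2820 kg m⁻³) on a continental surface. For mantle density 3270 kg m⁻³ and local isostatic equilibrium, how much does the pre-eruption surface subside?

1.48 km

Subaerial loading: s = t ρ_load / ρ_m.
s = 1.721 km × 2820/3270 = 1.48 km.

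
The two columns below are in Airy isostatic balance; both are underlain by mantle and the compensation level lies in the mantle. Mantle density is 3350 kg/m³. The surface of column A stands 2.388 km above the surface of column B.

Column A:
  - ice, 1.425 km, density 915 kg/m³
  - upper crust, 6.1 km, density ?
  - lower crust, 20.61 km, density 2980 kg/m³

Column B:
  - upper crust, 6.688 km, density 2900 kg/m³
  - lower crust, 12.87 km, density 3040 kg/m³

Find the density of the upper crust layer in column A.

2710 kg/m³

Take the compensation level at the base of the deeper column (depth z_c below the surface of column A) and equate Σ ρ_i t_i down to z_c; mantle fills any gap and the z_c terms cancel.
Column A: 1.425×915 + 6.1×ρ + 20.61×2980 + (z_c − 28.135)×3350
Column B: 2.388×0 + 6.688×2900 + 12.87×3040 + (z_c − 2.388 − 19.558)×3350
The z_c×3350 term appears on both sides and cancels. Collect the known terms of each column as K = Σ(ρt)_known − 3350 × (depth of known layers): K_A = 62721.675 − 3350×28.135 = −31530.575; K_B = 58520 − 3350×(2.388 + 19.558) = −14999.1.
Balance: K_A + 6.1×ρ = K_B, so ρ = (K_B − K_A)/6.1 = 16531.5/6.1 = 2710 kg/m³.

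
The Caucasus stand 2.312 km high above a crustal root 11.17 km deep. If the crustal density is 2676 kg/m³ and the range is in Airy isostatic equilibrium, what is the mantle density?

3230 kg/m³

Airy balance: ρ_c h = (ρ_m − ρ_c) r → ρ_m = ρ_c (1 + h/r).
ρ_m = 2676 × (1 + 2.312 km/11.17 km) = 3230 kg/m³.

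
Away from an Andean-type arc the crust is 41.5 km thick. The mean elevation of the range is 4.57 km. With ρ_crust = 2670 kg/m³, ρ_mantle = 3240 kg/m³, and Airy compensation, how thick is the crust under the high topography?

Root depth r = h ρ_c / (ρ_m − ρ_c) = 4.57 km × 2670 / 570 = 21.41 km.
Total thickness = T + h + r = 41.5 km + 4.57 km + 21.41 km = 67.5 km.

67.5 km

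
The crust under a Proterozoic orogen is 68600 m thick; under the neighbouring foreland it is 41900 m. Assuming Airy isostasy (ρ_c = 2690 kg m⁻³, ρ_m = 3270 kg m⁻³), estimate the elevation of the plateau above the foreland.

Excess crust Δ = 68600 m − 41900 m = 26700 m, split between elevation h and root r with h + r = Δ.
Airy balance ρ_c h = (ρ_m − ρ_c) r gives r = h ρ_c/(ρ_m − ρ_c), so h (1 + ρ_c/(ρ_m − ρ_c)) = Δ, i.e. h = Δ (ρ_m − ρ_c)/ρ_m.
h = 26700 m × 580/3270 = 4740 m.

4740 m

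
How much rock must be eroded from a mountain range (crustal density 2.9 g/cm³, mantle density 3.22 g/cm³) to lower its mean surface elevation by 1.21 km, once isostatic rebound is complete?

12.2 km

Net drop Δ = e − u = e − e ρ_c/ρ_m = e (ρ_m − ρ_c)/ρ_m.
e = Δ ρ_m/(ρ_m − ρ_c) = 1.21 km × 3.22/0.32 = 12.2 km.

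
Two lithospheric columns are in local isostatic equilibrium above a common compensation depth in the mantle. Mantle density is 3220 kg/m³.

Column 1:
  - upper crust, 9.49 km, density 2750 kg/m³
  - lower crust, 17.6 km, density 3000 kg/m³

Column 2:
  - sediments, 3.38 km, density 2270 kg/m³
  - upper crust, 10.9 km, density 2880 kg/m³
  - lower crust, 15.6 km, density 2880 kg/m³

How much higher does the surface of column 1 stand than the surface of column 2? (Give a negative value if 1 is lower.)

−1.21 km

For any compensation level in the mantle, the mantle terms cancel and isostasy reduces to e = (Σt_1 − Σt_2) − (Σ(ρt)_1 − Σ(ρt)_2) / ρ_m.
Σt_1 = 27.09 km; Σt_2 = 29.88 km; Σ(ρt)_1 = 78897.5; Σ(ρt)_2 = 83992.6 (in km·kg/m³).
e = (27.09 − 29.88) − (78897.5 − 83992.6) / 3220 = −1.21 km.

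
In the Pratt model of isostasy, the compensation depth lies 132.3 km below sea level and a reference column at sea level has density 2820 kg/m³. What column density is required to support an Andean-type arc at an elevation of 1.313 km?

2790 kg/m³

Pratt balance: ρ_ref D = ρ (D + h).
ρ = ρ_ref D/(D + h) = 2820 × 132.3 km/(132.3 km + 1.313 km) = 2790 kg/m³.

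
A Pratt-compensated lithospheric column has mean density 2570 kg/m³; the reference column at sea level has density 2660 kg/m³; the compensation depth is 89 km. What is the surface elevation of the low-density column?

3.12 km

ρ_ref D = ρ (D + h) → h = D (ρ_ref − ρ)/ρ.
h = 89 km × (2660 − 2570)/2570 = 3.12 km.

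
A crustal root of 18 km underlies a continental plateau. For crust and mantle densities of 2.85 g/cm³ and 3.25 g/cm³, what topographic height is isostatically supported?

2.53 km

Isostatic balance requires: ρ_c h = (ρ_m − ρ_c) r.
h = r (ρ_m − ρ_c) / ρ_c = 18 km × (3.25 − 2.85) / 2.85 = 2.53 km.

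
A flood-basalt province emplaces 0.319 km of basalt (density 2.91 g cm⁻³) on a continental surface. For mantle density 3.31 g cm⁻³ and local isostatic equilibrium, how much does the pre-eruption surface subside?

Subaerial loading: s = t ρ_load / ρ_m.
s = 0.319 km × 2.91/3.31 = 0.28 km.

0.28 km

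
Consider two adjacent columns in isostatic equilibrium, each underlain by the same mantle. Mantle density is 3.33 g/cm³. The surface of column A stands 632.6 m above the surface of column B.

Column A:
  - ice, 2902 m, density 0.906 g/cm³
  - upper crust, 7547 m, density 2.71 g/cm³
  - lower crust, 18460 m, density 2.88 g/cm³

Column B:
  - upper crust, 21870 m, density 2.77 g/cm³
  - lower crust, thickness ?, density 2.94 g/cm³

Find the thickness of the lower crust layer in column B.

14500 m

Take the compensation level at the base of the deeper column (depth z_c below the surface of column A) and equate Σ ρ_i t_i down to z_c; mantle fills any gap and the z_c terms cancel.
Column A: 2902×0.906 + 7547×2.71 + 18460×2.88 + (z_c − 28909)×3.33
Column B: 632.6×0 + 21870×2.77 + x×2.94 + (z_c − 632.6 − 21870 − x)×3.33
The z_c×3.33 term appears on both sides and cancels. Collect the known terms of each column as K = Σ(ρt)_known − 3.33 × (depth of known layers): K_A = 76246.382 − 3.33×28909 = −20020.588; K_B = 60579.9 − 3.33×(632.6 + 21870) = −14353.758.
Balance: K_A = K_B − x×(3.33 − 2.94), so x = (K_B − K_A)/(3.33 − 2.94) = 5666.83/0.39 = 14500 m.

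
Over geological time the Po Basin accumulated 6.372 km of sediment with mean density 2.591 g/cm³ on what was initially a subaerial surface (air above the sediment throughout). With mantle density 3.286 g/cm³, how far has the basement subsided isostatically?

5.02 km

Subaerial load: s = t ρ_sed / ρ_m = 6.372 km × 2.591/3.286 = 5.02 km.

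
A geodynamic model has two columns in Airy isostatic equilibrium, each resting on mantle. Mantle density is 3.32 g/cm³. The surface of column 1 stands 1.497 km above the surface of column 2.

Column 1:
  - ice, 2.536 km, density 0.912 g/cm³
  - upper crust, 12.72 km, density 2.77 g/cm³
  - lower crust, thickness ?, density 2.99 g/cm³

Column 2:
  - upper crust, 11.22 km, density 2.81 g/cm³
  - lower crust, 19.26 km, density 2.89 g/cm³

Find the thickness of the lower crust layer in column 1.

17.8 km

Take the compensation level at the base of the deeper column (depth z_c below the surface of column 1) and equate Σ ρ_i t_i down to z_c; mantle fills any gap and the z_c terms cancel.
Column 1: 2.536×0.912 + 12.72×2.77 + x×2.99 + (z_c − 15.256 − x)×3.32
Column 2: 1.497×0 + 11.22×2.81 + 19.26×2.89 + (z_c − 1.497 − 30.48)×3.32
The z_c×3.32 term appears on both sides and cancels. Collect the known terms of each column as K = Σ(ρt)_known − 3.32 × (depth of known layers): K_1 = 37.547232 − 3.32×15.256 = −13.102688; K_2 = 87.1896 − 3.32×(1.497 + 30.48) = −18.97404.
Balance: K_1 − x×(3.32 − 2.99) = K_2, so x = (K_1 − K_2)/(3.32 − 2.99) = 5.87135/0.33 = 17.8 km.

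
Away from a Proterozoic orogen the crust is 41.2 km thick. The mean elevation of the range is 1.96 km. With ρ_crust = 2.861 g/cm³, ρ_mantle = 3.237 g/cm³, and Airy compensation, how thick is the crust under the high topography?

Root depth r = h ρ_c / (ρ_m − ρ_c) = 1.96 km × 2.861 / 0.376 = 14.91 km.
Total thickness = T + h + r = 41.2 km + 1.96 km + 14.91 km = 58.1 km.

58.1 km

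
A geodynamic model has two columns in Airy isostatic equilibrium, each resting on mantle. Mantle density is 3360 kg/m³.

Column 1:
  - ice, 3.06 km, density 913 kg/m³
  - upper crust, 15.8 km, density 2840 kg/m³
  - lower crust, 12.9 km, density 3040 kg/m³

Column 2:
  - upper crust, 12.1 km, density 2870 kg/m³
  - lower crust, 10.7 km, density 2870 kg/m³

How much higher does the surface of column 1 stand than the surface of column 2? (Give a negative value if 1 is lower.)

2.58 km

For any compensation level in the mantle, the mantle terms cancel and isostasy reduces to e = (Σt_1 − Σt_2) − (Σ(ρt)_1 − Σ(ρt)_2) / ρ_m.
Σt_1 = 31.76 km; Σt_2 = 22.8 km; Σ(ρt)_1 = 86881.78; Σ(ρt)_2 = 65436 (in km·kg/m³).
e = (31.76 − 22.8) − (86881.78 − 65436) / 3360 = 2.58 km.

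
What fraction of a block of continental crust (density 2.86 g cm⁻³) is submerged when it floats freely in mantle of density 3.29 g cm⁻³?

86.9%

Submerged fraction = ρ_obj/ρ_fluid = 2.86/3.29 = 86.9%.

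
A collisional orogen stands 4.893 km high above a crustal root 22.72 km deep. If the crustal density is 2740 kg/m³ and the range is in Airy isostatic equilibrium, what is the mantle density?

Airy balance: ρ_c h = (ρ_m − ρ_c) r → ρ_m = ρ_c (1 + h/r).
ρ_m = 2740 × (1 + 4.893 km/22.72 km) = 3330 kg/m³.

3330 kg/m³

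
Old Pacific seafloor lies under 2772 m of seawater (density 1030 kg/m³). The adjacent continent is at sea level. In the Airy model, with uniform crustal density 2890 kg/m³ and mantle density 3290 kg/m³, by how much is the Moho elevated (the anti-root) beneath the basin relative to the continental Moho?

For local isostatic compensation: replacing crust with seawater at the top is compensated by replacing crust with mantle at the base: d (ρ_c − ρ_w) = a (ρ_m − ρ_c).
a = d (ρ_c − ρ_w)/(ρ_m − ρ_c) = 2772 m × 1860/400 = 12900 m.

12900 m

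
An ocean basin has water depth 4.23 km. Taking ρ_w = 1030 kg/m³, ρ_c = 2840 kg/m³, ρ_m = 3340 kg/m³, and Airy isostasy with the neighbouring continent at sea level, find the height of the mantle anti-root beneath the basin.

15.3 km

In Airy isostatic equilibrium: replacing crust with seawater at the top is compensated by replacing crust with mantle at the base: d (ρ_c − ρ_w) = a (ρ_m − ρ_c).
a = d (ρ_c − ρ_w)/(ρ_m − ρ_c) = 4.23 km × 1810/500 = 15.3 km.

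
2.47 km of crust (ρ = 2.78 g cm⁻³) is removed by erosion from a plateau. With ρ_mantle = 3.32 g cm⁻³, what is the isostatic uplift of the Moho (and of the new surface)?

Unloading: uplift u = e ρ_c/ρ_m = 2.47 km × 2.78/3.32 = 2.07 km.

2.07 km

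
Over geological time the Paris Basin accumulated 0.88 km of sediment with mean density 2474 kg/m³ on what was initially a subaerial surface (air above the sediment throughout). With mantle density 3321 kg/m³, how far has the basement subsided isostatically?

Subaerial load: s = t ρ_sed / ρ_m = 0.88 km × 2474/3321 = 0.656 km.

0.656 km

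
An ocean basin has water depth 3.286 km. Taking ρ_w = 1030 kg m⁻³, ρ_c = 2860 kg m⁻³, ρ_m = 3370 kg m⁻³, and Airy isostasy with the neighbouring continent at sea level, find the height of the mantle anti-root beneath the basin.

Equating mass per unit area of the two columns: replacing crust with seawater at the top is compensated by replacing crust with mantle at the base: d (ρ_c − ρ_w) = a (ρ_m − ρ_c).
a = d (ρ_c − ρ_w)/(ρ_m − ρ_c) = 3.286 km × 1830/510 = 11.8 km.

11.8 km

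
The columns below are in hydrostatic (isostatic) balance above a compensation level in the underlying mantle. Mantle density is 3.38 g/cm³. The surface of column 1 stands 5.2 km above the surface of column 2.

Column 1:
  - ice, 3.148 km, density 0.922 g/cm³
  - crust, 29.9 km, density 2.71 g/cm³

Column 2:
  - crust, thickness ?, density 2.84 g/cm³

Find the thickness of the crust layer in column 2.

Take the compensation level at the base of the deeper column (depth z_c below the surface of column 1) and equate Σ ρ_i t_i down to z_c; mantle fills any gap and the z_c terms cancel.
Column 1: 3.148×0.922 + 29.9×2.71 + (z_c − 33.048)×3.38
Column 2: 5.2×0 + x×2.84 + (z_c − 5.2 − 0 − x)×3.38
The z_c×3.38 term appears on both sides and cancels. Collect the known terms of each column as K = Σ(ρt)_known − 3.38 × (depth of known layers): K_1 = 83.931456 − 3.38×33.048 = −27.770784; K_2 = 0 − 3.38×(5.2 + 0) = −17.576.
Balance: K_1 = K_2 − x×(3.38 − 2.84), so x = (K_2 − K_1)/(3.38 − 2.84) = 10.1948/0.54 = 18.9 km.

18.9 km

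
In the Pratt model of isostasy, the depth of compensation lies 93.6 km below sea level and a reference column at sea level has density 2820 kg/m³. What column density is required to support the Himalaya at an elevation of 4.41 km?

2690 kg/m³

Pratt balance: ρ_ref D = ρ (D + h).
ρ = ρ_ref D/(D + h) = 2820 × 93.6 km/(93.6 km + 4.41 km) = 2690 kg/m³.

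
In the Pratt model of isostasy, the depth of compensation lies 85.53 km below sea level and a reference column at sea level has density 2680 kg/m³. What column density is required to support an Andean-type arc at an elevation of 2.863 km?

Pratt balance: ρ_ref D = ρ (D + h).
ρ = ρ_ref D/(D + h) = 2680 × 85.53 km/(85.53 km + 2.863 km) = 2590 kg/m³.

2590 kg/m³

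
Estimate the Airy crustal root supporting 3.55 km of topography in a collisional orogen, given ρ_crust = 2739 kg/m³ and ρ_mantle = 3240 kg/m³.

Equating mass per unit area of the two columns: the weight of the topography is balanced by the buoyancy of the root, ρ_c h = (ρ_m − ρ_c) r.
r = h · ρ_c / (ρ_m − ρ_c) = 3.55 km × 2739 / (3240 − 2739) = 19.4 km.

19.4 km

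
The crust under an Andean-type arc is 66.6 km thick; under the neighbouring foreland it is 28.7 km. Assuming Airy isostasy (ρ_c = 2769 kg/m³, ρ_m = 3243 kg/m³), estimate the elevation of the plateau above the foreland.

5.54 km

Excess crust Δ = 66.6 km − 28.7 km = 37.9 km, split between elevation h and root r with h + r = Δ.
Airy balance ρ_c h = (ρ_m − ρ_c) r gives r = h ρ_c/(ρ_m − ρ_c), so h (1 + ρ_c/(ρ_m − ρ_c)) = Δ, i.e. h = Δ (ρ_m − ρ_c)/ρ_m.
h = 37.9 km × 474/3243 = 5.54 km.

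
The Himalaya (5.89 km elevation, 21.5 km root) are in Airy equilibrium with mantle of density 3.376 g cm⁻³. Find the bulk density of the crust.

ρ_c h = (ρ_m − ρ_c) r → ρ_c (h + r) = ρ_m r → ρ_c = ρ_m r / (h + r).
ρ_c = 3.376 × 21.5 km / (5.89 km + 21.5 km) = 2.65 g cm⁻³.

2.65 g cm⁻³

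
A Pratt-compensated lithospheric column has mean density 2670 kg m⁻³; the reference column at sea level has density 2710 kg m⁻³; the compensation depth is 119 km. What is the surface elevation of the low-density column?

1.78 km

ρ_ref D = ρ (D + h) → h = D (ρ_ref − ρ)/ρ.
h = 119 km × (2710 − 2670)/2670 = 1.78 km.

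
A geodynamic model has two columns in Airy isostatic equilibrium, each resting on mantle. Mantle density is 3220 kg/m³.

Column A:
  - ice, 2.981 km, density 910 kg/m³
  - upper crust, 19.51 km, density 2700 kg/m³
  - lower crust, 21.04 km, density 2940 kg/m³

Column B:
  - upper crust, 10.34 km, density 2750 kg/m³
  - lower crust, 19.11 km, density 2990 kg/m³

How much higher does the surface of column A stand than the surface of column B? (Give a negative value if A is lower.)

4.24 km

For any compensation level in the mantle, the mantle terms cancel and isostasy reduces to e = (Σt_A − Σt_B) − (Σ(ρt)_A − Σ(ρt)_B) / ρ_m.
Σt_A = 43.531 km; Σt_B = 29.45 km; Σ(ρt)_A = 117247.31; Σ(ρt)_B = 85573.9 (in km·kg/m³).
e = (43.531 − 29.45) − (117247.31 − 85573.9) / 3220 = 4.24 km.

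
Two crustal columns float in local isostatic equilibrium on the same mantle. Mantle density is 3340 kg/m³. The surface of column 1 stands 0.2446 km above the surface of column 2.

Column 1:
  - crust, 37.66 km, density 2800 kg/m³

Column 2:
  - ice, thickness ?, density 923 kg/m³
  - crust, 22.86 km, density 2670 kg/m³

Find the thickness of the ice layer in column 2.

1.74 km

Take the compensation level at the base of the deeper column (depth z_c below the surface of column 1) and equate Σ ρ_i t_i down to z_c; mantle fills any gap and the z_c terms cancel.
Column 1: 37.66×2800 + (z_c − 37.66)×3340
Column 2: 0.2446×0 + x×923 + 22.86×2670 + (z_c − 0.2446 − 22.86 − x)×3340
The z_c×3340 term appears on both sides and cancels. Collect the known terms of each column as K = Σ(ρt)_known − 3340 × (depth of known layers): K_1 = 105448 − 3340×37.66 = −20336.4; K_2 = 61036.2 − 3340×(0.2446 + 22.86) = −16133.164.
Balance: K_1 = K_2 − x×(3340 − 923), so x = (K_2 − K_1)/(3340 − 923) = 4203.24/2417 = 1.74 km.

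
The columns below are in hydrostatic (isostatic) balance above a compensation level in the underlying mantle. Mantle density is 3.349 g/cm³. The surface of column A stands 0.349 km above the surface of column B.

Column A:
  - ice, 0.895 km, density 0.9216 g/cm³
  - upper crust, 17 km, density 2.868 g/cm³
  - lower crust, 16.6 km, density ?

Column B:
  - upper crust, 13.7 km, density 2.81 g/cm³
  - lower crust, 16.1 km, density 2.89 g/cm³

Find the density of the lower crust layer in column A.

Take the compensation level at the base of the deeper column (depth z_c below the surface of column A) and equate Σ ρ_i t_i down to z_c; mantle fills any gap and the z_c terms cancel.
Column A: 0.895×0.9216 + 17×2.868 + 16.6×ρ + (z_c − 34.495)×3.349
Column B: 0.349×0 + 13.7×2.81 + 16.1×2.89 + (z_c − 0.349 − 29.8)×3.349
The z_c×3.349 term appears on both sides and cancels. Collect the known terms of each column as K = Σ(ρt)_known − 3.349 × (depth of known layers): K_A = 49.580832 − 3.349×34.495 = −65.942923; K_B = 85.026 − 3.349×(0.349 + 29.8) = −15.943001.
Balance: K_A + 16.6×ρ = K_B, so ρ = (K_B − K_A)/16.6 = 49.9999/16.6 = 3.01 g/cm³.

3.01 g/cm³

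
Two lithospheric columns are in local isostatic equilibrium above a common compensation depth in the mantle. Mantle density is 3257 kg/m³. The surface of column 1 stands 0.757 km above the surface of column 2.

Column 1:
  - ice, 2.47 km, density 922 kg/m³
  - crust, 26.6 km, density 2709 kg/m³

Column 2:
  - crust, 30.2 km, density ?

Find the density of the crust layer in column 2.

2660 kg/m³

Take the compensation level at the base of the deeper column (depth z_c below the surface of column 1) and equate Σ ρ_i t_i down to z_c; mantle fills any gap and the z_c terms cancel.
Column 1: 2.47×922 + 26.6×2709 + (z_c − 29.07)×3257
Column 2: 0.757×0 + 30.2×ρ + (z_c − 0.757 − 30.2)×3257
The z_c×3257 term appears on both sides and cancels. Collect the known terms of each column as K = Σ(ρt)_known − 3257 × (depth of known layers): K_1 = 74336.74 − 3257×29.07 = −20344.25; K_2 = 0 − 3257×(0.757 + 30.2) = −100826.949.
Balance: K_1 = K_2 + 30.2×ρ, so ρ = (K_1 − K_2)/30.2 = 80482.7/30.2 = 2660 kg/m³.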